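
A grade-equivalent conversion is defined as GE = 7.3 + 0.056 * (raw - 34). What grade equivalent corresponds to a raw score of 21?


raw - median = 21 - 34 = -13
slope * diff = 0.056 * -13 = -0.728
GE = 7.3 + -0.728
GE = 6.572

6.572


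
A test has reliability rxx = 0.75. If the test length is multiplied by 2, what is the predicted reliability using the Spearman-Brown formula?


r_new = (n * rxx) / (1 + (n-1) * rxx)
r_new = (2 * 0.75) / (1 + 1 * 0.75)
r_new = 1.5 / 1.75
r_new = 0.8571

0.8571


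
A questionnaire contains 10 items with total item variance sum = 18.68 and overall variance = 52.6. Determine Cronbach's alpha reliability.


alpha = (k/(k-1)) * (1 - sum(si^2)/s_total^2)
= (10/9) * (1 - 18.68/52.6)
alpha = 0.7165

0.7165


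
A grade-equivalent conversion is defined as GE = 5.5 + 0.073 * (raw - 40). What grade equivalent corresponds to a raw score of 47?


raw - median = 47 - 40 = 7
slope * diff = 0.073 * 7 = 0.511
GE = 5.5 + 0.511
GE = 6.011

6.011


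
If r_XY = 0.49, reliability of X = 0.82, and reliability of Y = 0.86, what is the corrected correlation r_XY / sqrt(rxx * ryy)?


r_corrected = rxy / sqrt(rxx * ryy)
= 0.49 / sqrt(0.82 * 0.86)
= 0.49 / sqrt(0.7052)
= 0.49 / 0.839762
r_corrected = 0.5835

0.5835


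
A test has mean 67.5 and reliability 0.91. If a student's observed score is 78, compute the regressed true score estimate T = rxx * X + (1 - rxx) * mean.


T_est = rxx * X + (1 - rxx) * mean
T_est = 0.91 * 78 + 0.09 * 67.5
T_est = 70.98 + 6.075
T_est = 77.055

77.055


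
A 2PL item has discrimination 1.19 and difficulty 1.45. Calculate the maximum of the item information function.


For 2PL, max info at theta = b = 1.45
I_max = a^2 / 4 = 1.19^2 / 4
= 1.4161 / 4
I_max = 0.354

0.354


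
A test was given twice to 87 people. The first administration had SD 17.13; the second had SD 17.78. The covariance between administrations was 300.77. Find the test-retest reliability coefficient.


r = cov(X,Y) / (SD_X * SD_Y)
r = 300.77 / (17.13 * 17.78)
r = 300.77 / 304.5714
r = 0.9875

0.9875


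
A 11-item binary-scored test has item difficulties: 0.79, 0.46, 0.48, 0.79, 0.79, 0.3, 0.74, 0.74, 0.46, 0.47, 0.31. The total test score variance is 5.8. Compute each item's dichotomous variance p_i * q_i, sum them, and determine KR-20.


For each item, compute p_i * q_i:
  Item 1: 0.79 * 0.21 = 0.1659
  Item 2: 0.46 * 0.54 = 0.2484
  Item 3: 0.48 * 0.52 = 0.2496
  Item 4: 0.79 * 0.21 = 0.1659
  Item 5: 0.79 * 0.21 = 0.1659
  Item 6: 0.3 * 0.7 = 0.21
  Item 7: 0.74 * 0.26 = 0.1924
  Item 8: 0.74 * 0.26 = 0.1924
  Item 9: 0.46 * 0.54 = 0.2484
  Item 10: 0.47 * 0.53 = 0.2491
  Item 11: 0.31 * 0.69 = 0.2139
Sum(p_i * q_i) = 0.1659 + 0.2484 + 0.2496 + 0.1659 + 0.1659 + 0.21 + 0.1924 + 0.1924 + 0.2484 + 0.2491 + 0.2139 = 2.3019
KR-20 = (k/(k-1)) * (1 - Sum(p_i*q_i) / Var_total)
= (11/10) * (1 - 2.3019/5.8)
= 1.1 * 0.6031
KR-20 = 0.6634

0.6634


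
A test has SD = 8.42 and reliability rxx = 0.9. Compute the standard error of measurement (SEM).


SEM = SD * sqrt(1 - rxx)
SEM = 8.42 * sqrt(1 - 0.9)
SEM = 8.42 * sqrt(0.1) = 8.42 * 0.316228
SEM = 2.6626

2.6626


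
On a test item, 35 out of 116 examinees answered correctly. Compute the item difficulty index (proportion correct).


Item difficulty p = number correct / total examinees
p = 35 / 116
p = 0.3017

0.3017


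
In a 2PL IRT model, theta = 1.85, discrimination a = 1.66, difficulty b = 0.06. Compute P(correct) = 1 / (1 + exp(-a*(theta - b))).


a*(theta - b) = 1.66 * (1.85 - 0.06) = 2.9714
exp(-2.9714) = 0.0512
P = 1 / (1 + 0.0512)
P = 0.9513

0.9513


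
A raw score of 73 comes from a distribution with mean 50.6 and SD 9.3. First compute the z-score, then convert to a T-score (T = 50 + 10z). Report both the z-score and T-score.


z = (X - mean) / SD = (73 - 50.6) / 9.3
z = 22.4 / 9.3
z = 2.4086
T-score = T = 50 + 10z
Carry z at full precision (z = 22.4 / 9.3) into the conversion:
T-score = 50 + 10 * (22.4 / 9.3) = 50 + 224 / 9.3
T-score = 50 + 24.086
T-score = 74.086

74.086


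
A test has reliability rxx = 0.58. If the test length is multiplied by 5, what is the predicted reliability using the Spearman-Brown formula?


r_new = (n * rxx) / (1 + (n-1) * rxx)
r_new = (5 * 0.58) / (1 + 4 * 0.58)
r_new = 2.9 / 3.32
r_new = 0.8735

0.8735


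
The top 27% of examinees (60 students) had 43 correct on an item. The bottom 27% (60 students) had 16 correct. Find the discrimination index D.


p_upper = 43/60 = 0.7167
p_lower = 16/60 = 0.2667
D = 0.7167 - 0.2667 = 0.45

0.45


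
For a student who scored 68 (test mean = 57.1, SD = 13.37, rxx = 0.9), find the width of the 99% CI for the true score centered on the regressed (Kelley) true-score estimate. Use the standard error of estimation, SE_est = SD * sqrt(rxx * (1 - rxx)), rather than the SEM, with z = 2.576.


True score estimate = 0.9*68 + 0.1*57.1 = 66.91
SE_est = SD * sqrt(rxx * (1 - rxx)) = 13.37 * sqrt(0.9 * 0.1) = 13.37 * sqrt(0.09) = 4.011
CI = T_est +/- z * SE_est, so width = 2 * z * SE_est = 2 * 2.576 * 4.011
Width = 20.6647

20.6647


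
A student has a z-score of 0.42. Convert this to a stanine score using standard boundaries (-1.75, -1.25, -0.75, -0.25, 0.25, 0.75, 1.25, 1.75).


Stanine boundaries: [-1.75, -1.25, -0.75, -0.25, 0.25, 0.75, 1.25, 1.75]
z = 0.42
Check each boundary:
  z >= -1.75 -> could be stanine 2
  z >= -1.25 -> could be stanine 3
  z >= -0.75 -> could be stanine 4
  z >= -0.25 -> could be stanine 5
  z >= 0.25 -> could be stanine 6
  z < 0.75
  z < 1.25
  z < 1.75
Highest qualifying boundary gives stanine = 6

6


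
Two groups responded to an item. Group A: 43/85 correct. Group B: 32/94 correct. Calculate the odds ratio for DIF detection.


Odds_A = 43/42 = 1.0238
Odds_B = 32/62 = 0.5161
OR = Odds_A / Odds_B = 1.0238 / 0.5161
Exactly, OR = (43 * 62) / (42 * 32) = 2666 / 1344
OR = 1.9836

1.9836


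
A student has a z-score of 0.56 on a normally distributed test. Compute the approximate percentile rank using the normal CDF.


CDF(z) = 0.5 * (1 + erf(z/sqrt(2)))
erf(0.396) = 0.4245
CDF = 0.7123
Percentile rank = 0.7123 * 100 = 71.23

71.23


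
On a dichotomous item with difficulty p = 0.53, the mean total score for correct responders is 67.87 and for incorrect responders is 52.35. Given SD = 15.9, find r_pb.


q = 1 - p = 0.47
rpb = ((M1 - M0) / SD) * sqrt(p * q)
rpb = ((67.87 - 52.35) / 15.9) * sqrt(0.53 * 0.47)
rpb = 0.4872

0.4872


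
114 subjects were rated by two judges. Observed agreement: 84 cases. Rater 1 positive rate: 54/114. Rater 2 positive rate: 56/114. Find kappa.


P_o = 84/114 = 0.736842
P_e = (54*56 + 60*58) / 12996 = 0.500462
kappa = (P_o - P_e) / (1 - P_e)
kappa = (0.736842 - 0.500462) / (1 - 0.500462)
kappa = 0.4732

0.4732


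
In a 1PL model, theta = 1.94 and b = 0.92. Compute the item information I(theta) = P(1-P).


P = 1/(1+exp(-(1.94-0.92))) = 0.735
I = P*(1-P) = 0.735 * 0.265
I = 0.1948

0.1948


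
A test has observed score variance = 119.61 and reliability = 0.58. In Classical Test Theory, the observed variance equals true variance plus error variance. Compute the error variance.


var_true = rxx * var_obs = 0.58 * 119.61 = 69.3738
var_error = var_obs - var_true
var_error = 119.61 - 69.3738
var_error = 50.2362

50.2362


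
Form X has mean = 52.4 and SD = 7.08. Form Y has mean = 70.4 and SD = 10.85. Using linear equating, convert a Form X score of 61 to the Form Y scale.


slope = SD_Y / SD_X = 10.85 / 7.08 ~ 1.5325
intercept = mean_Y - slope * mean_X = 70.4 - (10.85 / 7.08) * 52.4 ~ -9.9023
Y = slope * X + intercept. To avoid rounding drift from the rounded slope/intercept, evaluate the equivalent form Y = mean_Y + SD_Y * (X - mean_X) / SD_X at full precision:
Y = 70.4 + 10.85 * (61 - 52.4) / 7.08
Y = 70.4 + 10.85 * 8.6 / 7.08
Y = 70.4 + 93.31 / 7.08
Y = 70.4 + 13.1794
Y = 83.5794

83.5794


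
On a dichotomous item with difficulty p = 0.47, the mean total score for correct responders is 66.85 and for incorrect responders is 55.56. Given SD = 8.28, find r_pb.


q = 1 - p = 0.53
rpb = ((M1 - M0) / SD) * sqrt(p * q)
rpb = ((66.85 - 55.56) / 8.28) * sqrt(0.47 * 0.53)
rpb = 0.6805

0.6805


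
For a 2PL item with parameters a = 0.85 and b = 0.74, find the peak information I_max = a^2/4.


For 2PL, max info at theta = b = 0.74
I_max = a^2 / 4 = 0.85^2 / 4
= 0.7225 / 4
I_max = 0.1806

0.1806


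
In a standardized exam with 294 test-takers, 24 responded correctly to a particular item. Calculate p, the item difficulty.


Item difficulty p = number correct / total examinees
p = 24 / 294
p = 0.0816

0.0816


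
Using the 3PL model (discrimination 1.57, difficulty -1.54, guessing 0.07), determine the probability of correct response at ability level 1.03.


logit = 1.57*(1.03 - -1.54) = 4.0349
P* = 1/(1 + exp(-4.0349)) = 0.9826
P = 0.07 + (1 - 0.07) * 0.9826
P = 0.9838

0.9838


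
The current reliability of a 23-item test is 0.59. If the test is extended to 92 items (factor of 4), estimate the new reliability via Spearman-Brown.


r_new = (n * rxx) / (1 + (n-1) * rxx)
r_new = (4 * 0.59) / (1 + 3 * 0.59)
r_new = 2.36 / 2.77
r_new = 0.852

0.852


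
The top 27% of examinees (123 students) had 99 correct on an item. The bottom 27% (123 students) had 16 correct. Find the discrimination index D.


p_upper = 99/123 = 0.8049
p_lower = 16/123 = 0.1301
D = 0.8049 - 0.1301 = 0.6748

0.6748


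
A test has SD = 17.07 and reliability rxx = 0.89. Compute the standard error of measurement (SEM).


SEM = SD * sqrt(1 - rxx)
SEM = 17.07 * sqrt(1 - 0.89)
SEM = 17.07 * sqrt(0.11) = 17.07 * 0.331662
SEM = 5.6615

5.6615


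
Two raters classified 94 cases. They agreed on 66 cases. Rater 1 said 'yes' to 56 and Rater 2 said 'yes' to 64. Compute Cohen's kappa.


P_o = 66/94 = 0.702128
P_e = (56*64 + 38*30) / 8836 = 0.534631
kappa = (P_o - P_e) / (1 - P_e)
kappa = (0.702128 - 0.534631) / (1 - 0.534631)
kappa = 0.3599

0.3599


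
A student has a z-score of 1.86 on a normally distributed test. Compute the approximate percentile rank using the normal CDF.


CDF(z) = 0.5 * (1 + erf(z/sqrt(2)))
erf(1.3152) = 0.9371
CDF = 0.9686
Percentile rank = 0.9686 * 100 = 96.86

96.86


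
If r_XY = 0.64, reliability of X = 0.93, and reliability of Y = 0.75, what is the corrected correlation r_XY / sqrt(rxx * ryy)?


r_corrected = rxy / sqrt(rxx * ryy)
= 0.64 / sqrt(0.93 * 0.75)
= 0.64 / sqrt(0.6975)
= 0.64 / 0.835165
r_corrected = 0.7663

0.7663


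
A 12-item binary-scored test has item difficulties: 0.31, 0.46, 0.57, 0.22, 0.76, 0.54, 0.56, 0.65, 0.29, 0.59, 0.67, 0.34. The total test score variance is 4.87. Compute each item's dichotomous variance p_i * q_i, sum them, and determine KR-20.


For each item, compute p_i * q_i:
  Item 1: 0.31 * 0.69 = 0.2139
  Item 2: 0.46 * 0.54 = 0.2484
  Item 3: 0.57 * 0.43 = 0.2451
  Item 4: 0.22 * 0.78 = 0.1716
  Item 5: 0.76 * 0.24 = 0.1824
  Item 6: 0.54 * 0.46 = 0.2484
  Item 7: 0.56 * 0.44 = 0.2464
  Item 8: 0.65 * 0.35 = 0.2275
  Item 9: 0.29 * 0.71 = 0.2059
  Item 10: 0.59 * 0.41 = 0.2419
  Item 11: 0.67 * 0.33 = 0.2211
  Item 12: 0.34 * 0.66 = 0.2244
Sum(p_i * q_i) = 0.2139 + 0.2484 + 0.2451 + 0.1716 + 0.1824 + 0.2484 + 0.2464 + 0.2275 + 0.2059 + 0.2419 + 0.2211 + 0.2244 = 2.677
KR-20 = (k/(k-1)) * (1 - Sum(p_i*q_i) / Var_total)
= (12/11) * (1 - 2.677/4.87)
= 1.0909 * 0.4503
KR-20 = 0.4912

0.4912


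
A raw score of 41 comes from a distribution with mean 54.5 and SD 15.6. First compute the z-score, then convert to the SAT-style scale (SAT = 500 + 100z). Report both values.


z = (X - mean) / SD = (41 - 54.5) / 15.6
z = -13.5 / 15.6
z = -0.8654
SAT-scale = SAT = 500 + 100z
Carry z at full precision (z = -13.5 / 15.6) into the conversion:
SAT-scale = 500 + 100 * (-13.5 / 15.6) = 500 + -1350 / 15.6
SAT-scale = 500 + -86.5385
SAT-scale = 413.4615

413.4615


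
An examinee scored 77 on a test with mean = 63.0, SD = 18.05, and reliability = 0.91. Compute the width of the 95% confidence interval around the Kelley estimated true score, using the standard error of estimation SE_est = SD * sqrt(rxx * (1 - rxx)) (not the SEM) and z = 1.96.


True score estimate = 0.91*77 + 0.09*63.0 = 75.74
SE_est = SD * sqrt(rxx * (1 - rxx)) = 18.05 * sqrt(0.91 * 0.09) = 18.05 * sqrt(0.0819) = 5.165581
CI = T_est +/- z * SE_est, so width = 2 * z * SE_est = 2 * 1.96 * 5.165581
Width = 20.2491

20.2491


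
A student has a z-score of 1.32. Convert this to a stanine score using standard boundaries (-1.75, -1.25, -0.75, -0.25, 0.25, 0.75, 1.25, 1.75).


Stanine boundaries: [-1.75, -1.25, -0.75, -0.25, 0.25, 0.75, 1.25, 1.75]
z = 1.32
Check each boundary:
  z >= -1.75 -> could be stanine 2
  z >= -1.25 -> could be stanine 3
  z >= -0.75 -> could be stanine 4
  z >= -0.25 -> could be stanine 5
  z >= 0.25 -> could be stanine 6
  z >= 0.75 -> could be stanine 7
  z >= 1.25 -> could be stanine 8
  z < 1.75
Highest qualifying boundary gives stanine = 8

8


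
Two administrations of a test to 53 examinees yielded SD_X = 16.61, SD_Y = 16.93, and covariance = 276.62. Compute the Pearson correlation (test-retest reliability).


r = cov(X,Y) / (SD_X * SD_Y)
r = 276.62 / (16.61 * 16.93)
r = 276.62 / 281.2073
r = 0.9837

0.9837


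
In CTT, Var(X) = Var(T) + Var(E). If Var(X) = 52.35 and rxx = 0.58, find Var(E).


var_true = rxx * var_obs = 0.58 * 52.35 = 30.363
var_error = var_obs - var_true
var_error = 52.35 - 30.363
var_error = 21.987

21.987


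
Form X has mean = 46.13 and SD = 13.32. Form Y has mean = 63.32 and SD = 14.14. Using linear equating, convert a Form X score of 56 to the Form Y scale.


slope = SD_Y / SD_X = 14.14 / 13.32 ~ 1.0616
intercept = mean_Y - slope * mean_X = 63.32 - (14.14 / 13.32) * 46.13 ~ 14.3502
Y = slope * X + intercept. To avoid rounding drift from the rounded slope/intercept, evaluate the equivalent form Y = mean_Y + SD_Y * (X - mean_X) / SD_X at full precision:
Y = 63.32 + 14.14 * (56 - 46.13) / 13.32
Y = 63.32 + 14.14 * 9.87 / 13.32
Y = 63.32 + 139.5618 / 13.32
Y = 63.32 + 10.4776
Y = 73.7976

73.7976


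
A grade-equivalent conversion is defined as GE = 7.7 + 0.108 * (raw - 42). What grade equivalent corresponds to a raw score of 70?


raw - median = 70 - 42 = 28
slope * diff = 0.108 * 28 = 3.024
GE = 7.7 + 3.024
GE = 10.724

10.724


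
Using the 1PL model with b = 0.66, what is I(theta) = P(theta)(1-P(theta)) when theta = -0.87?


P = 1/(1+exp(-(-0.87-0.66))) = 0.178
I = P*(1-P) = 0.178 * 0.822
I = 0.1463

0.1463


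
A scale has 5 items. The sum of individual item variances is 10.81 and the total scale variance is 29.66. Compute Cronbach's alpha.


alpha = (k/(k-1)) * (1 - sum(si^2)/s_total^2)
= (5/4) * (1 - 10.81/29.66)
alpha = 0.7944

0.7944


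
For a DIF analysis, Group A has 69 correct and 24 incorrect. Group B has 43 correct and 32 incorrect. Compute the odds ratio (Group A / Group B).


Odds_A = 69/24 = 2.875
Odds_B = 43/32 = 1.3438
OR = Odds_A / Odds_B = 2.875 / 1.3438
Exactly, OR = (69 * 32) / (24 * 43) = 2208 / 1032
OR = 2.1395

2.1395


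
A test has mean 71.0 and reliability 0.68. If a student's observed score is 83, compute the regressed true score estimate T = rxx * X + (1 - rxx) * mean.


T_est = rxx * X + (1 - rxx) * mean
T_est = 0.68 * 83 + 0.32 * 71.0
T_est = 56.44 + 22.72
T_est = 79.16

79.16


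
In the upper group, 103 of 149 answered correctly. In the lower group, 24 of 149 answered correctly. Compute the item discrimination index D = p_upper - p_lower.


p_upper = 103/149 = 0.6913
p_lower = 24/149 = 0.1611
D = 0.6913 - 0.1611 = 0.5302

0.5302


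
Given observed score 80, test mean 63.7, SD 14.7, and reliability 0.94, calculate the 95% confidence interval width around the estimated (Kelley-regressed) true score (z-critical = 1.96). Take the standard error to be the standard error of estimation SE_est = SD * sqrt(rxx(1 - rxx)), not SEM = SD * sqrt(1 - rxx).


True score estimate = 0.94*80 + 0.06*63.7 = 79.022
SE_est = SD * sqrt(rxx * (1 - rxx)) = 14.7 * sqrt(0.94 * 0.06) = 14.7 * sqrt(0.0564) = 3.491057
CI = T_est +/- z * SE_est, so width = 2 * z * SE_est = 2 * 1.96 * 3.491057
Width = 13.6849

13.6849


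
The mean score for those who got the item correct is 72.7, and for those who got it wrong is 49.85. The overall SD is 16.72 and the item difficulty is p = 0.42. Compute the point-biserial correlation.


q = 1 - p = 0.58
rpb = ((M1 - M0) / SD) * sqrt(p * q)
rpb = ((72.7 - 49.85) / 16.72) * sqrt(0.42 * 0.58)
rpb = 0.6745

0.6745


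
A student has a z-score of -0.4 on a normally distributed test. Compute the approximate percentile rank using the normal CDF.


CDF(z) = 0.5 * (1 + erf(z/sqrt(2)))
erf(-0.2828) = -0.3108
CDF = 0.3446
Percentile rank = 0.3446 * 100 = 34.46

34.46


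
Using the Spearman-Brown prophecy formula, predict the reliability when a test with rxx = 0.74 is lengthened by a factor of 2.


r_new = (n * rxx) / (1 + (n-1) * rxx)
r_new = (2 * 0.74) / (1 + 1 * 0.74)
r_new = 1.48 / 1.74
r_new = 0.8506

0.8506


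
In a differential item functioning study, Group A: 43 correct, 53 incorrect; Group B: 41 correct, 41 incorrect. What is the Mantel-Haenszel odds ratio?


Odds_A = 43/53 = 0.8113
Odds_B = 41/41 = 1.0
OR = Odds_A / Odds_B = 0.8113 / 1.0
Exactly, OR = (43 * 41) / (53 * 41) = 1763 / 2173
OR = 0.8113

0.8113


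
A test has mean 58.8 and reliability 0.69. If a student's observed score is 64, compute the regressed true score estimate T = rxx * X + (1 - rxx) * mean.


T_est = rxx * X + (1 - rxx) * mean
T_est = 0.69 * 64 + 0.31 * 58.8
T_est = 44.16 + 18.228
T_est = 62.388

62.388


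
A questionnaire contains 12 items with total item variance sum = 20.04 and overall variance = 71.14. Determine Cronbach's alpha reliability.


alpha = (k/(k-1)) * (1 - sum(si^2)/s_total^2)
= (12/11) * (1 - 20.04/71.14)
alpha = 0.7836

0.7836


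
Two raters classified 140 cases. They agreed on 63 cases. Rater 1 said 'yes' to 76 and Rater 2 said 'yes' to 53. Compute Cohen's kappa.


P_o = 63/140 = 0.45
P_e = (76*53 + 64*87) / 19600 = 0.489592
kappa = (P_o - P_e) / (1 - P_e)
kappa = (0.45 - 0.489592) / (1 - 0.489592)
kappa = -0.0776

-0.0776


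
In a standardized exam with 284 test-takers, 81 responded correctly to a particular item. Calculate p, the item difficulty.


Item difficulty p = number correct / total examinees
p = 81 / 284
p = 0.2852

0.2852


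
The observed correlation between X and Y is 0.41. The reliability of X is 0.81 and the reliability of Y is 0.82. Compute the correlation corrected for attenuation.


r_corrected = rxy / sqrt(rxx * ryy)
= 0.41 / sqrt(0.81 * 0.82)
= 0.41 / sqrt(0.6642)
= 0.41 / 0.814985
r_corrected = 0.5031

0.5031


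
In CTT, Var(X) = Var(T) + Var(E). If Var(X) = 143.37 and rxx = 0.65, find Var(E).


var_true = rxx * var_obs = 0.65 * 143.37 = 93.1905
var_error = var_obs - var_true
var_error = 143.37 - 93.1905
var_error = 50.1795

50.1795


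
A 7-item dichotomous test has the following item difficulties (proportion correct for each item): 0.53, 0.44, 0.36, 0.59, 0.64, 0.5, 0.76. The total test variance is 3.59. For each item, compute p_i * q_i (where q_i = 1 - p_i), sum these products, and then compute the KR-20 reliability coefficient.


For each item, compute p_i * q_i:
  Item 1: 0.53 * 0.47 = 0.2491
  Item 2: 0.44 * 0.56 = 0.2464
  Item 3: 0.36 * 0.64 = 0.2304
  Item 4: 0.59 * 0.41 = 0.2419
  Item 5: 0.64 * 0.36 = 0.2304
  Item 6: 0.5 * 0.5 = 0.25
  Item 7: 0.76 * 0.24 = 0.1824
Sum(p_i * q_i) = 0.2491 + 0.2464 + 0.2304 + 0.2419 + 0.2304 + 0.25 + 0.1824 = 1.6306
KR-20 = (k/(k-1)) * (1 - Sum(p_i*q_i) / Var_total)
= (7/6) * (1 - 1.6306/3.59)
= 1.1667 * 0.5458
KR-20 = 0.6368

0.6368


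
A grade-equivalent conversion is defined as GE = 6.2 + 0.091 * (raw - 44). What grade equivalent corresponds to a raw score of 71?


raw - median = 71 - 44 = 27
slope * diff = 0.091 * 27 = 2.457
GE = 6.2 + 2.457
GE = 8.657

8.657


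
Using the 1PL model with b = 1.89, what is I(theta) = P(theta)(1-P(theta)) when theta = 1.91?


P = 1/(1+exp(-(1.91-1.89))) = 0.505
I = P*(1-P) = 0.505 * 0.495
I = 0.25

0.25


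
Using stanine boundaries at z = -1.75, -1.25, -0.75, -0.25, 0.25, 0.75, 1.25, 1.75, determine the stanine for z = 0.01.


Stanine boundaries: [-1.75, -1.25, -0.75, -0.25, 0.25, 0.75, 1.25, 1.75]
z = 0.01
Check each boundary:
  z >= -1.75 -> could be stanine 2
  z >= -1.25 -> could be stanine 3
  z >= -0.75 -> could be stanine 4
  z >= -0.25 -> could be stanine 5
  z < 0.25
  z < 0.75
  z < 1.25
  z < 1.75
Highest qualifying boundary gives stanine = 5

5


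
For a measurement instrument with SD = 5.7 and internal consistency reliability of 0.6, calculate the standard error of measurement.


SEM = SD * sqrt(1 - rxx)
SEM = 5.7 * sqrt(1 - 0.6)
SEM = 5.7 * sqrt(0.4) = 5.7 * 0.632456
SEM = 3.605

3.605


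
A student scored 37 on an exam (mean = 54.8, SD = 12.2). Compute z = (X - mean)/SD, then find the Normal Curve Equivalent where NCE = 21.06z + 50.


z = (X - mean) / SD = (37 - 54.8) / 12.2
z = -17.8 / 12.2
z = -1.459
NCE = NCE = 21.06z + 50
Carry z at full precision (z = -17.8 / 12.2) into the conversion:
NCE = 21.06 * (-17.8 / 12.2) + 50 = -374.868 / 12.2 + 50
NCE = -30.7269 + 50
NCE = 19.2731

19.2731


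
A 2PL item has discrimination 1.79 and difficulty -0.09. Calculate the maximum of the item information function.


For 2PL, max info at theta = b = -0.09
I_max = a^2 / 4 = 1.79^2 / 4
= 3.2041 / 4
I_max = 0.801

0.801


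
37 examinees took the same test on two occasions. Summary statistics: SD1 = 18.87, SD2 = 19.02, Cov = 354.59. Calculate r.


r = cov(X,Y) / (SD_X * SD_Y)
r = 354.59 / (18.87 * 19.02)
r = 354.59 / 358.9074
r = 0.988

0.988


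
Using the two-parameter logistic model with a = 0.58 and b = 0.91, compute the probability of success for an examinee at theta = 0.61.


a*(theta - b) = 0.58 * (0.61 - 0.91) = -0.174
exp(--0.174) = 1.1901
P = 1 / (1 + 1.1901)
P = 0.4566

0.4566


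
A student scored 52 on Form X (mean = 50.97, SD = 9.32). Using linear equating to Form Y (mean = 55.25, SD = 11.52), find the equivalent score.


slope = SD_Y / SD_X = 11.52 / 9.32 ~ 1.2361
intercept = mean_Y - slope * mean_X = 55.25 - (11.52 / 9.32) * 50.97 ~ -7.7515
Y = slope * X + intercept. To avoid rounding drift from the rounded slope/intercept, evaluate the equivalent form Y = mean_Y + SD_Y * (X - mean_X) / SD_X at full precision:
Y = 55.25 + 11.52 * (52 - 50.97) / 9.32
Y = 55.25 + 11.52 * 1.03 / 9.32
Y = 55.25 + 11.8656 / 9.32
Y = 55.25 + 1.2731
Y = 56.5231

56.5231


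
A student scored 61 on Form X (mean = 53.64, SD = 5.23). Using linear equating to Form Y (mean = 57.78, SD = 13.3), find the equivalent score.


slope = SD_Y / SD_X = 13.3 / 5.23 ~ 2.543
intercept = mean_Y - slope * mean_X = 57.78 - (13.3 / 5.23) * 53.64 ~ -78.6276
Y = slope * X + intercept. To avoid rounding drift from the rounded slope/intercept, evaluate the equivalent form Y = mean_Y + SD_Y * (X - mean_X) / SD_X at full precision:
Y = 57.78 + 13.3 * (61 - 53.64) / 5.23
Y = 57.78 + 13.3 * 7.36 / 5.23
Y = 57.78 + 97.888 / 5.23
Y = 57.78 + 18.7166
Y = 76.4966

76.4966


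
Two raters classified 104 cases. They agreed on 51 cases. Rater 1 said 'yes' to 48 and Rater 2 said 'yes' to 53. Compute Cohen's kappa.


P_o = 51/104 = 0.490385
P_e = (48*53 + 56*51) / 10816 = 0.49926
kappa = (P_o - P_e) / (1 - P_e)
kappa = (0.490385 - 0.49926) / (1 - 0.49926)
kappa = -0.0177

-0.0177


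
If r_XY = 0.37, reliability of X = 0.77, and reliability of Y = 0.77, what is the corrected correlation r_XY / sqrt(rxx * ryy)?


r_corrected = rxy / sqrt(rxx * ryy)
= 0.37 / sqrt(0.77 * 0.77)
= 0.37 / sqrt(0.5929)
= 0.37 / 0.77
r_corrected = 0.4805

0.4805


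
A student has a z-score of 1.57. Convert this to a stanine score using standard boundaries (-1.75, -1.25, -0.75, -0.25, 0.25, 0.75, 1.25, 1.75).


Stanine boundaries: [-1.75, -1.25, -0.75, -0.25, 0.25, 0.75, 1.25, 1.75]
z = 1.57
Check each boundary:
  z >= -1.75 -> could be stanine 2
  z >= -1.25 -> could be stanine 3
  z >= -0.75 -> could be stanine 4
  z >= -0.25 -> could be stanine 5
  z >= 0.25 -> could be stanine 6
  z >= 0.75 -> could be stanine 7
  z >= 1.25 -> could be stanine 8
  z < 1.75
Highest qualifying boundary gives stanine = 8

8


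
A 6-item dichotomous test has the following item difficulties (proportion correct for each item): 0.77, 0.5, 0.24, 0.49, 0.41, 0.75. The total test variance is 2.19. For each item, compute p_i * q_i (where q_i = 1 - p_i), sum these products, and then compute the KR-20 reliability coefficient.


For each item, compute p_i * q_i:
  Item 1: 0.77 * 0.23 = 0.1771
  Item 2: 0.5 * 0.5 = 0.25
  Item 3: 0.24 * 0.76 = 0.1824
  Item 4: 0.49 * 0.51 = 0.2499
  Item 5: 0.41 * 0.59 = 0.2419
  Item 6: 0.75 * 0.25 = 0.1875
Sum(p_i * q_i) = 0.1771 + 0.25 + 0.1824 + 0.2499 + 0.2419 + 0.1875 = 1.2888
KR-20 = (k/(k-1)) * (1 - Sum(p_i*q_i) / Var_total)
= (6/5) * (1 - 1.2888/2.19)
= 1.2 * 0.4115
KR-20 = 0.4938

0.4938


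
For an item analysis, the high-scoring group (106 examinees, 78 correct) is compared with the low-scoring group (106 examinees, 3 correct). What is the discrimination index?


p_upper = 78/106 = 0.7358
p_lower = 3/106 = 0.0283
D = 0.7358 - 0.0283 = 0.7075

0.7075


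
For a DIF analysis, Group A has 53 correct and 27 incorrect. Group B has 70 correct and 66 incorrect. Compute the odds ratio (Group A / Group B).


Odds_A = 53/27 = 1.963
Odds_B = 70/66 = 1.0606
OR = Odds_A / Odds_B = 1.963 / 1.0606
Exactly, OR = (53 * 66) / (27 * 70) = 3498 / 1890
OR = 1.8508

1.8508


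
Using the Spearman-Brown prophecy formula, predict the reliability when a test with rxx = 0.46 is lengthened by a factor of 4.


r_new = (n * rxx) / (1 + (n-1) * rxx)
r_new = (4 * 0.46) / (1 + 3 * 0.46)
r_new = 1.84 / 2.38
r_new = 0.7731

0.7731


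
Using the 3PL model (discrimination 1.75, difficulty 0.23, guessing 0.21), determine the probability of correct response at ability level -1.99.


logit = 1.75*(-1.99 - 0.23) = -3.885
P* = 1/(1 + exp(--3.885)) = 0.0201
P = 0.21 + (1 - 0.21) * 0.0201
P = 0.2259

0.2259


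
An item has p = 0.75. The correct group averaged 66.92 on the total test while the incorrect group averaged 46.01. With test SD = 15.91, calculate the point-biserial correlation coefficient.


q = 1 - p = 0.25
rpb = ((M1 - M0) / SD) * sqrt(p * q)
rpb = ((66.92 - 46.01) / 15.91) * sqrt(0.75 * 0.25)
rpb = 0.5691

0.5691


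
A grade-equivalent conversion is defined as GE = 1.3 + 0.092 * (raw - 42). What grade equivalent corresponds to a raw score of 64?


raw - median = 64 - 42 = 22
slope * diff = 0.092 * 22 = 2.024
GE = 1.3 + 2.024
GE = 3.324

3.324


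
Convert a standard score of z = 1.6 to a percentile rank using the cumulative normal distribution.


CDF(z) = 0.5 * (1 + erf(z/sqrt(2)))
erf(1.1314) = 0.8904
CDF = 0.9452
Percentile rank = 0.9452 * 100 = 94.52

94.52


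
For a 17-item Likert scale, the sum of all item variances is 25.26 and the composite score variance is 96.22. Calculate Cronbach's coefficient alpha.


alpha = (k/(k-1)) * (1 - sum(si^2)/s_total^2)
= (17/16) * (1 - 25.26/96.22)
alpha = 0.7836

0.7836


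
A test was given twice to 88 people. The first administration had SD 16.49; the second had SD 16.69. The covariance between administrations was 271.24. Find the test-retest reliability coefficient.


r = cov(X,Y) / (SD_X * SD_Y)
r = 271.24 / (16.49 * 16.69)
r = 271.24 / 275.2181
r = 0.9855

0.9855


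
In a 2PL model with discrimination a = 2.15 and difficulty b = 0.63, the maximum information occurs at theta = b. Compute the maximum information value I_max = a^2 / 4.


For 2PL, max info at theta = b = 0.63
I_max = a^2 / 4 = 2.15^2 / 4
= 4.6225 / 4
I_max = 1.1556

1.1556


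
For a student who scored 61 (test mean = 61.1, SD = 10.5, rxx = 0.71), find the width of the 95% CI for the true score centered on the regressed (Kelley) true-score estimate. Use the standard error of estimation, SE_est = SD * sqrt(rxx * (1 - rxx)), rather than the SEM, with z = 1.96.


True score estimate = 0.71*61 + 0.29*61.1 = 61.029
SE_est = SD * sqrt(rxx * (1 - rxx)) = 10.5 * sqrt(0.71 * 0.29) = 10.5 * sqrt(0.2059) = 4.764502
CI = T_est +/- z * SE_est, so width = 2 * z * SE_est = 2 * 1.96 * 4.764502
Width = 18.6768

18.6768


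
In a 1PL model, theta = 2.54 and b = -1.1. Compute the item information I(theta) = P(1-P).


P = 1/(1+exp(-(2.54--1.1))) = 0.9744
I = P*(1-P) = 0.9744 * 0.0256
I = 0.0249

0.0249


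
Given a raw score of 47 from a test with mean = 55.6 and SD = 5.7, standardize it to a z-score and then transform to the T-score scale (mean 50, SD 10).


z = (X - mean) / SD = (47 - 55.6) / 5.7
z = -8.6 / 5.7
z = -1.5088
T-score = T = 50 + 10z
Carry z at full precision (z = -8.6 / 5.7) into the conversion:
T-score = 50 + 10 * (-8.6 / 5.7) = 50 + -86 / 5.7
T-score = 50 + -15.0877
T-score = 34.9123

34.9123


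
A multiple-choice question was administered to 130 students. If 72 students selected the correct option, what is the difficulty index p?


Item difficulty p = number correct / total examinees
p = 72 / 130
p = 0.5538

0.5538


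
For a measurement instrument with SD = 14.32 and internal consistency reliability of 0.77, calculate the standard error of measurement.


SEM = SD * sqrt(1 - rxx)
SEM = 14.32 * sqrt(1 - 0.77)
SEM = 14.32 * sqrt(0.23) = 14.32 * 0.479583
SEM = 6.8676

6.8676


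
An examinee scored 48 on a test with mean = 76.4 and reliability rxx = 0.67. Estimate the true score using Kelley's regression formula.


T_est = rxx * X + (1 - rxx) * mean
T_est = 0.67 * 48 + 0.33 * 76.4
T_est = 32.16 + 25.212
T_est = 57.372

57.372


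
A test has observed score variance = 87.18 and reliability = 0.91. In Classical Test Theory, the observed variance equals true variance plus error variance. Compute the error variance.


var_true = rxx * var_obs = 0.91 * 87.18 = 79.3338
var_error = var_obs - var_true
var_error = 87.18 - 79.3338
var_error = 7.8462

7.8462


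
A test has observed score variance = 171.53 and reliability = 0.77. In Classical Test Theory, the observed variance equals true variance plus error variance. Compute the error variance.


var_true = rxx * var_obs = 0.77 * 171.53 = 132.0781
var_error = var_obs - var_true
var_error = 171.53 - 132.0781
var_error = 39.4519

39.4519


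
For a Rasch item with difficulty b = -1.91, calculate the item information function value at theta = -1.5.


P = 1/(1+exp(-(-1.5--1.91))) = 0.6011
I = P*(1-P) = 0.6011 * 0.3989
I = 0.2398

0.2398


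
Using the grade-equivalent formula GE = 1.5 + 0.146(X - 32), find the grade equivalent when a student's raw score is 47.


raw - median = 47 - 32 = 15
slope * diff = 0.146 * 15 = 2.19
GE = 1.5 + 2.19
GE = 3.69

3.69


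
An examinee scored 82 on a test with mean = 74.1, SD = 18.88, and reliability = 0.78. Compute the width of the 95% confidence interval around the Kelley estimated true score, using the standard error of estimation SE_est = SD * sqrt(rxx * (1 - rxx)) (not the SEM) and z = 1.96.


True score estimate = 0.78*82 + 0.22*74.1 = 80.262
SE_est = SD * sqrt(rxx * (1 - rxx)) = 18.88 * sqrt(0.78 * 0.22) = 18.88 * sqrt(0.1716) = 7.82097
CI = T_est +/- z * SE_est, so width = 2 * z * SE_est = 2 * 1.96 * 7.82097
Width = 30.6582

30.6582


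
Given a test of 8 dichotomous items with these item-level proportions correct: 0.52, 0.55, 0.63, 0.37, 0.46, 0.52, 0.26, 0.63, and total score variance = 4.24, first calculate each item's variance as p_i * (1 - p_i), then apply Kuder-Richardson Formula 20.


For each item, compute p_i * q_i:
  Item 1: 0.52 * 0.48 = 0.2496
  Item 2: 0.55 * 0.45 = 0.2475
  Item 3: 0.63 * 0.37 = 0.2331
  Item 4: 0.37 * 0.63 = 0.2331
  Item 5: 0.46 * 0.54 = 0.2484
  Item 6: 0.52 * 0.48 = 0.2496
  Item 7: 0.26 * 0.74 = 0.1924
  Item 8: 0.63 * 0.37 = 0.2331
Sum(p_i * q_i) = 0.2496 + 0.2475 + 0.2331 + 0.2331 + 0.2484 + 0.2496 + 0.1924 + 0.2331 = 1.8868
KR-20 = (k/(k-1)) * (1 - Sum(p_i*q_i) / Var_total)
= (8/7) * (1 - 1.8868/4.24)
= 1.1429 * 0.555
KR-20 = 0.6343

0.6343


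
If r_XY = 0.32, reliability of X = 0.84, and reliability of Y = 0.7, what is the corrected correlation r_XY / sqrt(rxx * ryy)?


r_corrected = rxy / sqrt(rxx * ryy)
= 0.32 / sqrt(0.84 * 0.7)
= 0.32 / sqrt(0.588)
= 0.32 / 0.766812
r_corrected = 0.4173

0.4173


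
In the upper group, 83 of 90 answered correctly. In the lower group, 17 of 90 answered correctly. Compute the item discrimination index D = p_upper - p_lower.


p_upper = 83/90 = 0.9222
p_lower = 17/90 = 0.1889
D = 0.9222 - 0.1889 = 0.7333

0.7333


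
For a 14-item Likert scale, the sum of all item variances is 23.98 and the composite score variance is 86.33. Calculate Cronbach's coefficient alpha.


alpha = (k/(k-1)) * (1 - sum(si^2)/s_total^2)
= (14/13) * (1 - 23.98/86.33)
alpha = 0.7778

0.7778


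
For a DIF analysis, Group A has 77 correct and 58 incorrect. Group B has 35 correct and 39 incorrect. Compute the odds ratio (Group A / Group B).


Odds_A = 77/58 = 1.3276
Odds_B = 35/39 = 0.8974
OR = Odds_A / Odds_B = 1.3276 / 0.8974
Exactly, OR = (77 * 39) / (58 * 35) = 3003 / 2030
OR = 1.4793

1.4793


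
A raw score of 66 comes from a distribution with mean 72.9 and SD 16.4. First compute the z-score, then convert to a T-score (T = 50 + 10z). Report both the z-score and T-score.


z = (X - mean) / SD = (66 - 72.9) / 16.4
z = -6.9 / 16.4
z = -0.4207
T-score = T = 50 + 10z
Carry z at full precision (z = -6.9 / 16.4) into the conversion:
T-score = 50 + 10 * (-6.9 / 16.4) = 50 + -69 / 16.4
T-score = 50 + -4.2073
T-score = 45.7927

45.7927


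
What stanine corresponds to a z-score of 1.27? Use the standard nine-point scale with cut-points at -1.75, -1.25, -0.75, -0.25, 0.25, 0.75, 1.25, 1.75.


Stanine boundaries: [-1.75, -1.25, -0.75, -0.25, 0.25, 0.75, 1.25, 1.75]
z = 1.27
Check each boundary:
  z >= -1.75 -> could be stanine 2
  z >= -1.25 -> could be stanine 3
  z >= -0.75 -> could be stanine 4
  z >= -0.25 -> could be stanine 5
  z >= 0.25 -> could be stanine 6
  z >= 0.75 -> could be stanine 7
  z >= 1.25 -> could be stanine 8
  z < 1.75
Highest qualifying boundary gives stanine = 8

8


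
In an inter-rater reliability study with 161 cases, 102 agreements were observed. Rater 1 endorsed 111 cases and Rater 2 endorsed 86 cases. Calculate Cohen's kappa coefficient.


P_o = 102/161 = 0.63354
P_e = (111*86 + 50*75) / 25921 = 0.512943
kappa = (P_o - P_e) / (1 - P_e)
kappa = (0.63354 - 0.512943) / (1 - 0.512943)
kappa = 0.2476

0.2476


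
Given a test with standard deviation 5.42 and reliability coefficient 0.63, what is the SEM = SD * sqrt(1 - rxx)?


SEM = SD * sqrt(1 - rxx)
SEM = 5.42 * sqrt(1 - 0.63)
SEM = 5.42 * sqrt(0.37) = 5.42 * 0.608276
SEM = 3.2969

3.2969


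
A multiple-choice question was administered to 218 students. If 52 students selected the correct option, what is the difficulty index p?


Item difficulty p = number correct / total examinees
p = 52 / 218
p = 0.2385

0.2385


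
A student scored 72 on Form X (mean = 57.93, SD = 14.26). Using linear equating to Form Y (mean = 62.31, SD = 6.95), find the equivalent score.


slope = SD_Y / SD_X = 6.95 / 14.26 ~ 0.4874
intercept = mean_Y - slope * mean_X = 62.31 - (6.95 / 14.26) * 57.93 ~ 34.0762
Y = slope * X + intercept. To avoid rounding drift from the rounded slope/intercept, evaluate the equivalent form Y = mean_Y + SD_Y * (X - mean_X) / SD_X at full precision:
Y = 62.31 + 6.95 * (72 - 57.93) / 14.26
Y = 62.31 + 6.95 * 14.07 / 14.26
Y = 62.31 + 97.7865 / 14.26
Y = 62.31 + 6.8574
Y = 69.1674

69.1674


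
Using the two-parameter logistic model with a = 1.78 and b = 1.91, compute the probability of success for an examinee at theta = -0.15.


a*(theta - b) = 1.78 * (-0.15 - 1.91) = -3.6668
exp(--3.6668) = 39.1265
P = 1 / (1 + 39.1265)
P = 0.0249

0.0249


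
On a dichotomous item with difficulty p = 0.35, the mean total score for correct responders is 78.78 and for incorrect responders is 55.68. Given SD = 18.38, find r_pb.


q = 1 - p = 0.65
rpb = ((M1 - M0) / SD) * sqrt(p * q)
rpb = ((78.78 - 55.68) / 18.38) * sqrt(0.35 * 0.65)
rpb = 0.5995

0.5995


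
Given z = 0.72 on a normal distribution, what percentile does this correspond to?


CDF(z) = 0.5 * (1 + erf(z/sqrt(2)))
erf(0.5091) = 0.5285
CDF = 0.7642
Percentile rank = 0.7642 * 100 = 76.42

76.42


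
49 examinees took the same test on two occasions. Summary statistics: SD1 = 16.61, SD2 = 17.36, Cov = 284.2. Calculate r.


r = cov(X,Y) / (SD_X * SD_Y)
r = 284.2 / (16.61 * 17.36)
r = 284.2 / 288.3496
r = 0.9856

0.9856


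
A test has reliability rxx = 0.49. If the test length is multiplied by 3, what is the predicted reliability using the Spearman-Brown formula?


r_new = (n * rxx) / (1 + (n-1) * rxx)
r_new = (3 * 0.49) / (1 + 2 * 0.49)
r_new = 1.47 / 1.98
r_new = 0.7424

0.7424


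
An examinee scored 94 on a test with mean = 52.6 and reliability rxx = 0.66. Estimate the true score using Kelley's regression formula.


T_est = rxx * X + (1 - rxx) * mean
T_est = 0.66 * 94 + 0.34 * 52.6
T_est = 62.04 + 17.884
T_est = 79.924

79.924


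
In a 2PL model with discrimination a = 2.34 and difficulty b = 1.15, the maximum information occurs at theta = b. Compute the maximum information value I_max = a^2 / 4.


For 2PL, max info at theta = b = 1.15
I_max = a^2 / 4 = 2.34^2 / 4
= 5.4756 / 4
I_max = 1.3689

1.3689


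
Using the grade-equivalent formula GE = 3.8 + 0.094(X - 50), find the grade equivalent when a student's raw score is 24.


raw - median = 24 - 50 = -26
slope * diff = 0.094 * -26 = -2.444
GE = 3.8 + -2.444
GE = 1.356

1.356


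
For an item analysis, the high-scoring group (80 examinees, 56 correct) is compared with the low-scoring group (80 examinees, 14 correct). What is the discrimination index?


p_upper = 56/80 = 0.7
p_lower = 14/80 = 0.175
D = 0.7 - 0.175 = 0.525

0.525


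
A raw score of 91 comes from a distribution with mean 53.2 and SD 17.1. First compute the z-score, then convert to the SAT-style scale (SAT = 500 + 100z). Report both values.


z = (X - mean) / SD = (91 - 53.2) / 17.1
z = 37.8 / 17.1
z = 2.2105
SAT-scale = SAT = 500 + 100z
Carry z at full precision (z = 37.8 / 17.1) into the conversion:
SAT-scale = 500 + 100 * (37.8 / 17.1) = 500 + 3780 / 17.1
SAT-scale = 500 + 221.0526
SAT-scale = 721.0526

721.0526


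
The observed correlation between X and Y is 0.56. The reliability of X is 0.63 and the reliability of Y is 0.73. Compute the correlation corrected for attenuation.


r_corrected = rxy / sqrt(rxx * ryy)
= 0.56 / sqrt(0.63 * 0.73)
= 0.56 / sqrt(0.4599)
= 0.56 / 0.678159
r_corrected = 0.8258

0.8258


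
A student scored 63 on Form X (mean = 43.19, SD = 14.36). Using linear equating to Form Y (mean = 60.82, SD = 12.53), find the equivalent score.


slope = SD_Y / SD_X = 12.53 / 14.36 ~ 0.8726
intercept = mean_Y - slope * mean_X = 60.82 - (12.53 / 14.36) * 43.19 ~ 23.134
Y = slope * X + intercept. To avoid rounding drift from the rounded slope/intercept, evaluate the equivalent form Y = mean_Y + SD_Y * (X - mean_X) / SD_X at full precision:
Y = 60.82 + 12.53 * (63 - 43.19) / 14.36
Y = 60.82 + 12.53 * 19.81 / 14.36
Y = 60.82 + 248.2193 / 14.36
Y = 60.82 + 17.2855
Y = 78.1055

78.1055


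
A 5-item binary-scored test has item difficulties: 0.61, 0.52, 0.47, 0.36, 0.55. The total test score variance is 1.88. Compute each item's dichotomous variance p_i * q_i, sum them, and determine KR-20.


For each item, compute p_i * q_i:
  Item 1: 0.61 * 0.39 = 0.2379
  Item 2: 0.52 * 0.48 = 0.2496
  Item 3: 0.47 * 0.53 = 0.2491
  Item 4: 0.36 * 0.64 = 0.2304
  Item 5: 0.55 * 0.45 = 0.2475
Sum(p_i * q_i) = 0.2379 + 0.2496 + 0.2491 + 0.2304 + 0.2475 = 1.2145
KR-20 = (k/(k-1)) * (1 - Sum(p_i*q_i) / Var_total)
= (5/4) * (1 - 1.2145/1.88)
= 1.25 * 0.354
KR-20 = 0.4425

0.4425


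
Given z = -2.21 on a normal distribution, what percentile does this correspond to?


CDF(z) = 0.5 * (1 + erf(z/sqrt(2)))
erf(-1.5627) = -0.9729
CDF = 0.0136
Percentile rank = 0.0136 * 100 = 1.36

1.36
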